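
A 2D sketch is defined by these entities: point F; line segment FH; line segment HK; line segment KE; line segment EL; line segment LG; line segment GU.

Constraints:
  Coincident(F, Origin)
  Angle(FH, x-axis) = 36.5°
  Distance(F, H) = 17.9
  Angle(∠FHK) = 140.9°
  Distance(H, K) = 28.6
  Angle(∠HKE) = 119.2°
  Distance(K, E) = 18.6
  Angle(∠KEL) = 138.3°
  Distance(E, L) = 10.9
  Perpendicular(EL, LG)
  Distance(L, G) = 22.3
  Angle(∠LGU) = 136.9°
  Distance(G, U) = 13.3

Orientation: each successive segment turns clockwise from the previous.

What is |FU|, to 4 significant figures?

19.92

F is at the origin; FH runs at 36.5° with length 17.9, so H = (14.39, 10.65). ∠FHK = 140.9° gives HK at -2.600° from the x-axis; with |HK| = 28.6, K = (42.96, 9.350). ∠HKE = 119.2° gives KE at -63.40° from the x-axis; with |KE| = 18.6, E = (51.29, -7.281). ∠KEL = 138.3° gives EL at -105.1° from the x-axis; with |EL| = 10.9, L = (48.45, -17.80). EL is perpendicular to LG, so LG runs at 164.9°; with |LG| = 22.3, G = (26.92, -12.00). ∠LGU = 136.9° gives GU at 121.8° from the x-axis; with |GU| = 13.3, U = (19.91, -0.6922). Then |FU| = |U − F| = 19.92.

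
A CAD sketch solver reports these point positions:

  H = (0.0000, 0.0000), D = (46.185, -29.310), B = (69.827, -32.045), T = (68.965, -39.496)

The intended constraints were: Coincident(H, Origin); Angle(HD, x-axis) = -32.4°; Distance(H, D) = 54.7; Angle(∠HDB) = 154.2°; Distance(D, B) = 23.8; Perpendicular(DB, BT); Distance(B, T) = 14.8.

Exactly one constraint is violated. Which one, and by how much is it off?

Distance(B, T) = 14.8 — off by 7.30.

H = (0.00, 0.00) ✓; HD at -32.40° ✓; |HD| = 54.70 ✓; ∠HDB = 154.2° ✓; |DB| = 23.80 ✓; ∠(DB, BT) = 90.00° ✓; |BT| = 7.501 ✗.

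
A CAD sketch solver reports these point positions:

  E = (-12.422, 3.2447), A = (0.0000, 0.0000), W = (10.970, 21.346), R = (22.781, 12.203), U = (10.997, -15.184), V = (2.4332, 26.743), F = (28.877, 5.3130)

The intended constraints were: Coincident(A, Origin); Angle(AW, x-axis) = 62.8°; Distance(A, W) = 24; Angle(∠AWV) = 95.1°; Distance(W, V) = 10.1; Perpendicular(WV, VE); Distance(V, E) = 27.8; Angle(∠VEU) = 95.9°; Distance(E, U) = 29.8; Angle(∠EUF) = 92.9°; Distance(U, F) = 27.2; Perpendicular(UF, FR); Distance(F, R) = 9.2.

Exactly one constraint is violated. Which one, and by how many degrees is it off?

Perpendicular(UF, FR) — off by 7.40°.

A = (0.00, 0.00) ✓; AW at 62.80° ✓; |AW| = 24.00 ✓; ∠AWV = 95.10° ✓; |WV| = 10.10 ✓; ∠(WV, VE) = 90.00° ✓; |VE| = 27.80 ✓; ∠VEU = 95.90° ✓; |EU| = 29.80 ✓; ∠EUF = 92.90° ✓; |UF| = 27.20 ✓; ∠(UF, FR) = 82.60° ✗; |FR| = 9.200 ✓.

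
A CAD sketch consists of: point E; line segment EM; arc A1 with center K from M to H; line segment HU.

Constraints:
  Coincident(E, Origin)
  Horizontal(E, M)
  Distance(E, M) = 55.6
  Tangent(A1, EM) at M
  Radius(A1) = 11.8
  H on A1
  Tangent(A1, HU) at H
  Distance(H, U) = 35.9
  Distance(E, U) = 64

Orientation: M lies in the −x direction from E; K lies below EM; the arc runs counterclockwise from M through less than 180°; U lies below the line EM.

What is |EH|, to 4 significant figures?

67.66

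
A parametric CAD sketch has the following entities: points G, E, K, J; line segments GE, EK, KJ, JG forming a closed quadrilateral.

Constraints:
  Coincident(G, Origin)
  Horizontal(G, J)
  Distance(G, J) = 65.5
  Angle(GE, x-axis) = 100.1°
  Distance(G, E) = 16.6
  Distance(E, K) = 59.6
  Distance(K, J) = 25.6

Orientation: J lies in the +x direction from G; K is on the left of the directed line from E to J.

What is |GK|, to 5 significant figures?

61.066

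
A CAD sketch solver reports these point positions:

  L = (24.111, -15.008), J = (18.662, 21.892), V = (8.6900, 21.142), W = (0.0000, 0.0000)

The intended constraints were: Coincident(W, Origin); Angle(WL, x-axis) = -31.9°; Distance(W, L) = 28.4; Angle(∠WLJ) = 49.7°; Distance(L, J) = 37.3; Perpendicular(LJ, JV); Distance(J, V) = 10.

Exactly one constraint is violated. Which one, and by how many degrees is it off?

Perpendicular(LJ, JV) — off by 4.10°.

W = (0.00, 0.00) ✓; WL at -31.90° ✓; |WL| = 28.40 ✓; ∠WLJ = 49.70° ✓; |LJ| = 37.30 ✓; ∠(LJ, JV) = 85.90° ✗; |JV| = 10.00 ✓.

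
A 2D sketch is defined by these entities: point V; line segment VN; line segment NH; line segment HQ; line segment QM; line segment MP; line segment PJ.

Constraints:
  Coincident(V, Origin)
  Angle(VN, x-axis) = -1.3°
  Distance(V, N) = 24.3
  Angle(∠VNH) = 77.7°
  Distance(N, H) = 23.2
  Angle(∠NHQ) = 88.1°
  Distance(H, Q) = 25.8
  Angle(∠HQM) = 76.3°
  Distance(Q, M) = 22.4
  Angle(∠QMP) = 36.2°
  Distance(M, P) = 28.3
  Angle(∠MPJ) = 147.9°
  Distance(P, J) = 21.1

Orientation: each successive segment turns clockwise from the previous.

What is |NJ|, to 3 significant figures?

49.9

∠QMP = 36.2° gives MP at -83.0° from the x-axis; with |MP| = 28.3, P = (8.35, -24.7). ∠MPJ = 147.9° gives PJ at -115° from the x-axis; with |PJ| = 21.1, J = (-0.597, -43.8). Then |NJ| = |J − N| = 49.9.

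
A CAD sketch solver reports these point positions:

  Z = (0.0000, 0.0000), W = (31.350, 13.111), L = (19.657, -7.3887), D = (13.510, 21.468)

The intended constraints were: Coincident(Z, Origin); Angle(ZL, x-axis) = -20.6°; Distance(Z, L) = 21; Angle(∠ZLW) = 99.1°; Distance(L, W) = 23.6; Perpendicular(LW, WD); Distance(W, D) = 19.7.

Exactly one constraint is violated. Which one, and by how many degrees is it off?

Perpendicular(LW, WD) — off by 4.60°.

Z = (0.00, 0.00) ✓; ZL at -20.60° ✓; |ZL| = 21.00 ✓; ∠ZLW = 99.10° ✓; |LW| = 23.60 ✓; ∠(LW, WD) = 94.60° ✗; |WD| = 19.70 ✓.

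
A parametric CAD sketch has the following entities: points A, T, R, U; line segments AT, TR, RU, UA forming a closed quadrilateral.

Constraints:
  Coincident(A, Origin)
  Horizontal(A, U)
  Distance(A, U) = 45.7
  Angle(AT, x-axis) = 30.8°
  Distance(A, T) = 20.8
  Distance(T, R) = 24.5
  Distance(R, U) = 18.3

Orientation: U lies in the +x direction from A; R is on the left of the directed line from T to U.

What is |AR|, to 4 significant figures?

44.97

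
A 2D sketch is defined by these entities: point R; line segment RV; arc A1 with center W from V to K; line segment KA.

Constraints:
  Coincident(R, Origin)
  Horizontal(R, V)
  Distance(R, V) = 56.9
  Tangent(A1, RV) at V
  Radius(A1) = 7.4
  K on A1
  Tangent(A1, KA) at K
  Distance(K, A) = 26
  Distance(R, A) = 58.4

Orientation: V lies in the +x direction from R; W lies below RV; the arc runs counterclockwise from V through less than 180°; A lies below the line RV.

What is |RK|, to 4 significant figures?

50.01

Checks: ∠(WV, VR) = 90.00° ✓; |WV| = 7.400 ✓; |WK| = 7.400 ✓; ∠(WK, KA) = 90.00° ✓; |KA| = 26.00 ✓; |RA| = 58.40 ✓.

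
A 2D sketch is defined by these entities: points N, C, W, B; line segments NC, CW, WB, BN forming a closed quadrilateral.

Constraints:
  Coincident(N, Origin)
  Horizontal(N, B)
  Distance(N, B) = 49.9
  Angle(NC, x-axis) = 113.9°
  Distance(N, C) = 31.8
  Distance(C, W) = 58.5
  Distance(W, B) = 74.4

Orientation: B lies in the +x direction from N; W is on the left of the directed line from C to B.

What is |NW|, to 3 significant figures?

76.3

Checks: |CW| = 58.50 ✓; |WB| = 74.40 ✓.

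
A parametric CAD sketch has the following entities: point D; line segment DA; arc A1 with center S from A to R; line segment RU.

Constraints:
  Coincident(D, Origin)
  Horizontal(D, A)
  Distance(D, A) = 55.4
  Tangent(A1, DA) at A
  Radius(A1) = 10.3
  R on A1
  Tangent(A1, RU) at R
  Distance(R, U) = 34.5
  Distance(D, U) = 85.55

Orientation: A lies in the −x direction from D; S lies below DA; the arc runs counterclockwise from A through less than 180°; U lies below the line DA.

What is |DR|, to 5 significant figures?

65.627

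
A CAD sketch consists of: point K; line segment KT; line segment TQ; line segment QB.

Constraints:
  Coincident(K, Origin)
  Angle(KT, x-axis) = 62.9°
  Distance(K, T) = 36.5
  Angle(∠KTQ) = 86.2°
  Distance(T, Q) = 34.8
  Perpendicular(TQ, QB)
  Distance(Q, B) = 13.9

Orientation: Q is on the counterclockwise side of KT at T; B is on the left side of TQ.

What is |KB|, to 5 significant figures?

39.442

K is at the origin; KT runs at 62.9° with length 36.5, so T = 36.5·(cos 62.9°, sin 62.9°) = (16.627, 32.493). ∠KTQ = 86.2°, so TQ runs at 62.9° + (180° − 86.2°) = 156.70° from the x-axis; with |TQ| = 34.8, Q = T + 34.8·(cos 156.70°, sin 156.70°) = (-15.335, 46.258). TQ is perpendicular to QB; with |QB| = 13.9 on the left of TQ, B = Q + 13.9·(-0.39555, -0.91845) = (-20.833, 33.491). Then |KB| = |B − K| = 39.442.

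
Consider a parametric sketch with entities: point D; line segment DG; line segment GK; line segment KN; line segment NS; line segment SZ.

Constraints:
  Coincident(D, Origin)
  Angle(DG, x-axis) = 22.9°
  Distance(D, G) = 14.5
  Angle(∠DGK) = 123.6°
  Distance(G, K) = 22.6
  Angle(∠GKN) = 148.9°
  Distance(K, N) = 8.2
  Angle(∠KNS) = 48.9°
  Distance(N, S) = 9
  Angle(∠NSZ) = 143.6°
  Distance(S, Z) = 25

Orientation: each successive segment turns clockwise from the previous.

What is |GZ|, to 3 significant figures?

2.82

D is at the origin; DG runs at 22.9° with length 14.5, so G = (13.4, 5.64). ∠DGK = 123.6° gives GK at -33.5° from the x-axis; with |GK| = 22.6, K = (32.2, -6.83). ∠GKN = 148.9° gives KN at -64.6° from the x-axis; with |KN| = 8.2, N = (35.7, -14.2). ∠KNS = 48.9° gives NS at 164° from the x-axis; with |NS| = 9.0, S = (27.1, -11.8). ∠NSZ = 143.6° gives SZ at 128° from the x-axis; with |SZ| = 25.0, Z = (11.7, 7.92). Then |GZ| = |Z − G| = 2.82.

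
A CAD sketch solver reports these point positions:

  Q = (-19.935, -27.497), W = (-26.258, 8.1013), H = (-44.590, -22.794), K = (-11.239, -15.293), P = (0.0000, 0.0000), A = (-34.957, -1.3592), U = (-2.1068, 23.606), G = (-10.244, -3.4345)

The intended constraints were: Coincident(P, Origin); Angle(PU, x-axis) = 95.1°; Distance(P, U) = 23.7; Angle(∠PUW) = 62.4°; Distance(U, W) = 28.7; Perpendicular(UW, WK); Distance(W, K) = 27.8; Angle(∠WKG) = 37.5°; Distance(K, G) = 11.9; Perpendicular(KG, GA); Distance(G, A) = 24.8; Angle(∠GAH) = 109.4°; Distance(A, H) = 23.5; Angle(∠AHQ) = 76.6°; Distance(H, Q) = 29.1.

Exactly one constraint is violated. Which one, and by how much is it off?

Distance(H, Q) = 29.1 — off by 4.00.

P = (0.00, 0.00) ✓; PU at 95.10° ✓; |PU| = 23.70 ✓; ∠PUW = 62.40° ✓; |UW| = 28.70 ✓; ∠(UW, WK) = 90.00° ✓; |WK| = 27.80 ✓; ∠WKG = 37.50° ✓; |KG| = 11.90 ✓; ∠(KG, GA) = 90.00° ✓; |GA| = 24.80 ✓; ∠GAH = 109.4° ✓; |AH| = 23.50 ✓; ∠AHQ = 76.60° ✓; |HQ| = 25.10 ✗.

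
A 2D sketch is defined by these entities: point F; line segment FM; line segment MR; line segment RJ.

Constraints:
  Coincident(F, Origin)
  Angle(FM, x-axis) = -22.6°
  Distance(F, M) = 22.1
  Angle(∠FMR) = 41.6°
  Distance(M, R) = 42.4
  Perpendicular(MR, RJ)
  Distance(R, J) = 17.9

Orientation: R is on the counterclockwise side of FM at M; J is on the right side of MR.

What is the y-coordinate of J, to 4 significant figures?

37.47

F is at the origin; FM runs at -22.6° with length 22.1, so M = 22.1·(cos -22.6°, sin -22.6°) = (20.40, -8.493). ∠FMR = 41.6°, so MR runs at -22.6° + (180° − 41.6°) = 115.8° from the x-axis; with |MR| = 42.4, R = M + 42.4·(cos 115.8°, sin 115.8°) = (1.949, 29.68). MR is perpendicular to RJ; with |RJ| = 17.9 on the right of MR, J = R + 17.9·(0.9003, 0.4352) = (18.06, 37.47). So J.y = 37.47.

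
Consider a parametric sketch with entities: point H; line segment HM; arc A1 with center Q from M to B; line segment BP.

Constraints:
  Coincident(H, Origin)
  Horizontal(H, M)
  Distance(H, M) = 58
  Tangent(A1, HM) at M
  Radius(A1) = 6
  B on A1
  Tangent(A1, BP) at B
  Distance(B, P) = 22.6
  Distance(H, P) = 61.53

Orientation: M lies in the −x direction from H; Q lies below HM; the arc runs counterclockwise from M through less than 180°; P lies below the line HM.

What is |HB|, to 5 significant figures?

64.035

H is at the origin; HM is horizontal with |HM| = 58.0 and M on the −x side, so M = (-58.000, 0.0000). Since A1 is tangent to HM there, QM ⟂ HM, so Q = M + (0, -6) = (-58.000, -6.0000). Since QB ⟂ BP (tangency), |QP| = √(6.0² + 22.6²) = 23.383 regardless of where B sits on A1. So P lies on both circle(H, 61.53) and circle(Q, 23.383); the below-HM intersection is P = (-54.226, -29.076). B is the foot of the tangent from P: B = (-63.475, -8.4553).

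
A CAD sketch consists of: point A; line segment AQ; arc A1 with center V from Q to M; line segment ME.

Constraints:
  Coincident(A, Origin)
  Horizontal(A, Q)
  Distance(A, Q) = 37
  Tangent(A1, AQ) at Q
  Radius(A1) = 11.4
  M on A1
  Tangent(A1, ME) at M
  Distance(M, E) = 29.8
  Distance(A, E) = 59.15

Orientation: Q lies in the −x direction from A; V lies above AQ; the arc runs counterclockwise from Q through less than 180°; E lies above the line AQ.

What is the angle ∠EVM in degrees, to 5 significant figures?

69.066°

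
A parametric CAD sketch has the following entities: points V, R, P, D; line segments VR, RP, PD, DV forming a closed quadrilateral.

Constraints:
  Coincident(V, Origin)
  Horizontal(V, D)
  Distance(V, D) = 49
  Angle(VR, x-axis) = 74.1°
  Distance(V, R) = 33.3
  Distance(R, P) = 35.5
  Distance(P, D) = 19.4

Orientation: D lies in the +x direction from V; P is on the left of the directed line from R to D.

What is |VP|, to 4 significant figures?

45.44

Checks: |RP| = 35.50 ✓; |PD| = 19.40 ✓.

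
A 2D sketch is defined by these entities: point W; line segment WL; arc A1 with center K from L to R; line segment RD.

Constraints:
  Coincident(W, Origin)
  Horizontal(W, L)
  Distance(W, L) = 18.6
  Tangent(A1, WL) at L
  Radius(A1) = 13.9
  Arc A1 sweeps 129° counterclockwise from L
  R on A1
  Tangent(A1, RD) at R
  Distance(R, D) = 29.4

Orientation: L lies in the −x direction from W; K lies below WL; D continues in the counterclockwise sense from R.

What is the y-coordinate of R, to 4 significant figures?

-22.65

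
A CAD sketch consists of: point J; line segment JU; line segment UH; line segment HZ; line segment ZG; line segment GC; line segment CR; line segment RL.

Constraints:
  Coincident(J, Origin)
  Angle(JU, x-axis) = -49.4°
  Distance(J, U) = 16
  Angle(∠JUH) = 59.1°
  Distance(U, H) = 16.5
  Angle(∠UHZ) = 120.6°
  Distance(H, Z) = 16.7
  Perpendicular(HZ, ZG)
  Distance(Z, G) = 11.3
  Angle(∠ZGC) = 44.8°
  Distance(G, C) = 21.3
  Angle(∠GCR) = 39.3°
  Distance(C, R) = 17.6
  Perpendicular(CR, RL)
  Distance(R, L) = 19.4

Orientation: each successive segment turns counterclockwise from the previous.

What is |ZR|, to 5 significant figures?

3.2030

∠ZGC = 44.8° gives GC at -3.9000° from the x-axis; with |GC| = 21.3, C = (17.423, 7.2745). ∠GCR = 39.3° gives CR at 136.80° from the x-axis; with |CR| = 17.6, R = (4.5934, 19.322). Then |ZR| = |R − Z| = 3.2030.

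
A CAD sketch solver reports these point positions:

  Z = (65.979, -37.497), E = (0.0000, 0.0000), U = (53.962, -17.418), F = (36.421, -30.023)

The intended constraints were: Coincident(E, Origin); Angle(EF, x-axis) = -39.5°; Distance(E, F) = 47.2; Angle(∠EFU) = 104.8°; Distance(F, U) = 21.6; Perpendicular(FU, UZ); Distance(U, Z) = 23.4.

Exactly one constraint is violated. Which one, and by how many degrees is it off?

Perpendicular(FU, UZ) — off by 4.80°.

E = (0.00, 0.00) ✓; EF at -39.50° ✓; |EF| = 47.20 ✓; ∠EFU = 104.8° ✓; |FU| = 21.60 ✓; ∠(FU, UZ) = 94.80° ✗; |UZ| = 23.40 ✓.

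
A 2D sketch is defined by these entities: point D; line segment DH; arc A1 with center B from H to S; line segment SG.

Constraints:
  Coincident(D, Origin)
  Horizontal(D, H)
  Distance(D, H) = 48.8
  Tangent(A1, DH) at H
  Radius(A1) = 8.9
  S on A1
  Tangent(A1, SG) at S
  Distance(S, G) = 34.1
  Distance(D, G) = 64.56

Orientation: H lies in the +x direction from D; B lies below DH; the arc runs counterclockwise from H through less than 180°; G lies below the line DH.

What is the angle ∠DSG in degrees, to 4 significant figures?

116.9°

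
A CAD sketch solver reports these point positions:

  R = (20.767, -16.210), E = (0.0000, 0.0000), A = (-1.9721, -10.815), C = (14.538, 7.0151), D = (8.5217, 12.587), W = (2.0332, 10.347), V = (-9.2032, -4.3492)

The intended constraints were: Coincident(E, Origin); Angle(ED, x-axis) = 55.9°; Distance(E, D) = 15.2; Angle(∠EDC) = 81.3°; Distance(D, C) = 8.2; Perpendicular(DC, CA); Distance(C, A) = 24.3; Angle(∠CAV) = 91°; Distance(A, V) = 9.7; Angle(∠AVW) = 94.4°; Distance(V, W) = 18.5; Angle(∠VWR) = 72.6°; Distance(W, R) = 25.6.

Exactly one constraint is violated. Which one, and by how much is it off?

Distance(W, R) = 25.6 — off by 6.90.

E = (0.00, 0.00) ✓; ED at 55.90° ✓; |ED| = 15.20 ✓; ∠EDC = 81.30° ✓; |DC| = 8.200 ✓; ∠(DC, CA) = 89.99° ✓; |CA| = 24.30 ✓; ∠CAV = 91.00° ✓; |AV| = 9.700 ✓; ∠AVW = 94.40° ✓; |VW| = 18.50 ✓; ∠VWR = 72.60° ✓; |WR| = 32.50 ✗.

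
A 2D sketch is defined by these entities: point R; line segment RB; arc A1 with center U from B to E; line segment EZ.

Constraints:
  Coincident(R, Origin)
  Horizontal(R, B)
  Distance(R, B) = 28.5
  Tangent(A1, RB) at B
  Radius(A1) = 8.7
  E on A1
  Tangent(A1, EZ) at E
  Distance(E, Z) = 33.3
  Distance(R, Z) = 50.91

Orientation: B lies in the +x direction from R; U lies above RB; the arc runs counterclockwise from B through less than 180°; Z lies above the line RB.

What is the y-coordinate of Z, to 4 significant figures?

43.09

Checks: |UE| = 8.700 ✓; ∠(UE, EZ) = 90.00° ✓; |EZ| = 33.30 ✓; |RZ| = 50.91 ✓.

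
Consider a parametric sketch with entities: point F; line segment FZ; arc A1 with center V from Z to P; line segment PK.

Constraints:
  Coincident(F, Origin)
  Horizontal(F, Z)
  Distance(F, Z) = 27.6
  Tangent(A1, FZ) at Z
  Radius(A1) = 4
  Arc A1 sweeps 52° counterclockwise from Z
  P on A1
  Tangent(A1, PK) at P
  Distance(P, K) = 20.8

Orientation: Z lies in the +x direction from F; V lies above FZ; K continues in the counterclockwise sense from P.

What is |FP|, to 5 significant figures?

30.790

F is at the origin; FZ is horizontal with |FZ| = 27.6 and Z on the +x side, so Z = (27.600, 0.0000). Tangency of A1 to FZ means the radius VZ is perpendicular to FZ, so V = Z + (0, 4) = (27.600, 4.0000). On A1, Z sits at bearing -90° from V; a 52° counterclockwise sweep puts P at bearing -38°, so P = V + 4.0·(cos -38°, sin -38°) = (30.752, 1.5374). Then |FP| = |P − F| = 30.790.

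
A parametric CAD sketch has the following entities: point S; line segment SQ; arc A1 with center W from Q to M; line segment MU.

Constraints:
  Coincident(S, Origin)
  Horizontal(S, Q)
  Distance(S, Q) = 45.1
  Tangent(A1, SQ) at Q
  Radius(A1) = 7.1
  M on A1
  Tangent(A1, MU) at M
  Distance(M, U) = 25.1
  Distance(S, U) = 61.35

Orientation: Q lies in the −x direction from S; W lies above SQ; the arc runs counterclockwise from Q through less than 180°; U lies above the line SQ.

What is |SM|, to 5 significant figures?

40.528

Checks: |WM| = 7.100 ✓; ∠(WM, MU) = 90.00° ✓; |MU| = 25.10 ✓; |SU| = 61.35 ✓.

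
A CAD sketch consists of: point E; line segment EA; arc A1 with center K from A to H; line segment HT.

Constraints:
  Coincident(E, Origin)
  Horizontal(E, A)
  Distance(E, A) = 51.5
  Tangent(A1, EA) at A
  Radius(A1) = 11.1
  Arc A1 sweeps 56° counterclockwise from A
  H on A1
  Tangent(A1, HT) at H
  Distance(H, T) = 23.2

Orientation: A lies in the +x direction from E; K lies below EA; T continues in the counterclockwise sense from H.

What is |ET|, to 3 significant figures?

38.0

E is at the origin; E and A share the same y with |EA| = 51.5 and A on the +x side, so A = (51.5, 0.00). Since A1 is tangent to EA there, KA ⟂ EA, so K = A + (0, -11.1) = (51.5, -11.1). On A1, A sits at bearing 90° from K; a 56° counterclockwise sweep puts H at bearing 146°, so H = K + 11.1·(cos 146°, sin 146°) = (42.3, -4.89). The tangent condition forces KH to be normal to HT, so HT runs along (−sin 146°, cos 146°); with |HT| = 23.2, T = (29.3, -24.1). Then |ET| = |T − E| = 38.0.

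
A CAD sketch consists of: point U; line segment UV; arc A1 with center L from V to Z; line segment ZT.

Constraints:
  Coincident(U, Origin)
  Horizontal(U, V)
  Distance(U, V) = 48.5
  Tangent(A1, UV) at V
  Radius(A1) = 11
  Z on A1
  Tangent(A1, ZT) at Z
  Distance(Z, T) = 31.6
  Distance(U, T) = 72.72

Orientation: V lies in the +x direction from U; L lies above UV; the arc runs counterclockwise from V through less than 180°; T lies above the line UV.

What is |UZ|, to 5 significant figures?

60.553

Checks: ∠(LV, VU) = 90.00° ✓; |LZ| = 11.00 ✓; ∠(LZ, ZT) = 90.00° ✓; |ZT| = 31.60 ✓; |UT| = 72.72 ✓.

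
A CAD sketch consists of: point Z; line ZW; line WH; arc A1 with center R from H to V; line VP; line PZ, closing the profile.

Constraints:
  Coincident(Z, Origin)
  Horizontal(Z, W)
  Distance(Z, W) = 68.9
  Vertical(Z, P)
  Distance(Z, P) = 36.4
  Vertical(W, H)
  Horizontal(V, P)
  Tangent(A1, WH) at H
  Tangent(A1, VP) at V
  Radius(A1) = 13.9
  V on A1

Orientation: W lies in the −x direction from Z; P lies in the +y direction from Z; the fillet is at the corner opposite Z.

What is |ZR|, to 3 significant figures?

59.4

ZP is vertical with |ZP| = 36.4 and P on the +y side, so P = (0.00, 36.4). The virtual corner opposite Z is at (-68.9, 36.4). Since A1 is tangent to WH there, RH ⟂ WH and the tangent condition forces RV to be normal to VP, with radius 13.9, so the center R sits 13.9 in from both sides at R = (-55.0, 22.5). Then |ZR| = |R − Z| = 59.4.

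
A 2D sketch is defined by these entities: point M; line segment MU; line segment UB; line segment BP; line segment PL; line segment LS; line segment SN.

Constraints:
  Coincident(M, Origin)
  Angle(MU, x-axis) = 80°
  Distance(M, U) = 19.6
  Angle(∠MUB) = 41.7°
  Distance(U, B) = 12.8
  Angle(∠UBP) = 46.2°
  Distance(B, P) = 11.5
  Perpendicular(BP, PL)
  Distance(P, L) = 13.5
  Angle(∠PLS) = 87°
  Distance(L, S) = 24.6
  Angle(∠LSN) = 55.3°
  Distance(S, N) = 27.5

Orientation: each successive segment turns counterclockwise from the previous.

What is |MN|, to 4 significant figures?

4.463

M is at the origin; MU runs at 80.0° with length 19.6, so U = (3.404, 19.30). ∠MUB = 41.7° gives UB at -141.7° from the x-axis; with |UB| = 12.8, B = (-6.642, 11.37). ∠UBP = 46.2° gives BP at -7.900° from the x-axis; with |BP| = 11.5, P = (4.749, 9.788). The perpendicularity gives PL at right angles to BP, so PL runs at 82.10°; with |PL| = 13.5, L = (6.605, 23.16). ∠PLS = 87.0° gives LS at 175.1° from the x-axis; with |LS| = 24.6, S = (-17.91, 25.26). ∠LSN = 55.3° gives SN at -60.20° from the x-axis; with |SN| = 27.5, N = (-4.239, 1.398). Then |MN| = |N − M| = 4.463.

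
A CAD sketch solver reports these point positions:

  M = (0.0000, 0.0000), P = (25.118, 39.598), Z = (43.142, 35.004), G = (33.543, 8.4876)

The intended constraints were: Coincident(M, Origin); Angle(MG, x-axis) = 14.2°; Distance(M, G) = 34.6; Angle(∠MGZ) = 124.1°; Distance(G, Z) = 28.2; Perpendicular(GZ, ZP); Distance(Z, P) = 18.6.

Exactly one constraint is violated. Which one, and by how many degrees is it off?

Perpendicular(GZ, ZP) — off by 5.60°.

M = (0.00, 0.00) ✓; MG at 14.20° ✓; |MG| = 34.60 ✓; ∠MGZ = 124.1° ✓; |GZ| = 28.20 ✓; ∠(GZ, ZP) = 95.60° ✗; |ZP| = 18.60 ✓.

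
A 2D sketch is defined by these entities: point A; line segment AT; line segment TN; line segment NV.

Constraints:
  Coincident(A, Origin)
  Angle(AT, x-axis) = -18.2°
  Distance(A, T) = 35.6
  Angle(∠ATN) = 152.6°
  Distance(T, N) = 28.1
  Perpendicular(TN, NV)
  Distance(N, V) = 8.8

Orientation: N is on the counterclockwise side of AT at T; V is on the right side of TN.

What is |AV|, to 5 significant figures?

64.800

A is at the origin; AT runs at -18.2° with length 35.6, so T = 35.6·(cos -18.2°, sin -18.2°) = (33.819, -11.119). ∠ATN = 152.6°, so TN runs at -18.2° + (180° − 152.6°) = 9.2000° from the x-axis; with |TN| = 28.1, N = T + 28.1·(cos 9.2000°, sin 9.2000°) = (61.558, -6.6265). TN ⟂ NV; with |NV| = 8.8 on the right of TN, V = N + 8.8·(0.15988, -0.98714) = (62.964, -15.313). Then |AV| = |V − A| = 64.800.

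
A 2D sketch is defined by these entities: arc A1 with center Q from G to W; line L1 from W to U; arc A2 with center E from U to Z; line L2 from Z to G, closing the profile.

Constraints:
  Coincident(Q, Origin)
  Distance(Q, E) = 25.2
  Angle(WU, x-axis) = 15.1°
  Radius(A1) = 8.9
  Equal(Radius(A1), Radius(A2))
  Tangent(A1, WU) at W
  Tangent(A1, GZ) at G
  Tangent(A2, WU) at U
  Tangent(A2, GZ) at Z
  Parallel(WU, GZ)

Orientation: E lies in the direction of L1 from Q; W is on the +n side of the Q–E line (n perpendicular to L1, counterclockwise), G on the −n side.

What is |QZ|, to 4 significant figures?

26.73

Tangency of A1 to both parallel lines with radius 8.9 puts W and G at Q ± 8.9·n: W = (-2.318, 8.593), G = (2.318, -8.593). Equal radii place U and Z the same way about E: U = E + 8.9·n = (22.01, 15.16), Z = E − 8.9·n = (26.65, -2.028). Then |QZ| = |Z − Q| = 26.73.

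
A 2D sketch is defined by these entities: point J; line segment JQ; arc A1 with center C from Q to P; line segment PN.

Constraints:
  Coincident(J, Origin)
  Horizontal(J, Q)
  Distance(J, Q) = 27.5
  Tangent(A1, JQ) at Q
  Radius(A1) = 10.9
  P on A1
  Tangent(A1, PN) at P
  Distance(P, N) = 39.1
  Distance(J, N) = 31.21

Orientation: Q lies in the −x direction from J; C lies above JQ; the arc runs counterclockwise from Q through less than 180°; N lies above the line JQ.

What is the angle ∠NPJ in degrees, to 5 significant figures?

52.442°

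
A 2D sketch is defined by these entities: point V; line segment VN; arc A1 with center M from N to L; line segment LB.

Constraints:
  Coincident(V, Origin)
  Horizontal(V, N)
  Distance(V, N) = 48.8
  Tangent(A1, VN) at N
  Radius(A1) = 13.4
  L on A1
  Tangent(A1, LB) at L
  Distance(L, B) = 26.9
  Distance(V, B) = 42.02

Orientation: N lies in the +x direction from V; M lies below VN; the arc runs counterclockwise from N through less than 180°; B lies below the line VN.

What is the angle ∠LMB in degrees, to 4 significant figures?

63.52°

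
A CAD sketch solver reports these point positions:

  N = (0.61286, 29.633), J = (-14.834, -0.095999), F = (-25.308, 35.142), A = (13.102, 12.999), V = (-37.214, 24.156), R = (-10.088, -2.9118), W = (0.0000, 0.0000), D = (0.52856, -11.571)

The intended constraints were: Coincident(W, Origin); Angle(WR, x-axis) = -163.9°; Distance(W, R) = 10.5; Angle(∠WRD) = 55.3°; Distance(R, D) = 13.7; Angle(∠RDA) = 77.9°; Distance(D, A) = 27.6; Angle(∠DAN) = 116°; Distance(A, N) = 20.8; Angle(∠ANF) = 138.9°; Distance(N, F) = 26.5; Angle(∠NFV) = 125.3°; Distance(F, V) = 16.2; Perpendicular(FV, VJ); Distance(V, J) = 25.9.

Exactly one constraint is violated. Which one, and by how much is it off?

Distance(V, J) = 25.9 — off by 7.10.

W = (0.00, 0.00) ✓; WR at -163.9° ✓; |WR| = 10.50 ✓; ∠WRD = 55.30° ✓; |RD| = 13.70 ✓; ∠RDA = 77.90° ✓; |DA| = 27.60 ✓; ∠DAN = 116.0° ✓; |AN| = 20.80 ✓; ∠ANF = 138.9° ✓; |NF| = 26.50 ✓; ∠NFV = 125.3° ✓; |FV| = 16.20 ✓; ∠(FV, VJ) = 90.00° ✓; |VJ| = 33.00 ✗.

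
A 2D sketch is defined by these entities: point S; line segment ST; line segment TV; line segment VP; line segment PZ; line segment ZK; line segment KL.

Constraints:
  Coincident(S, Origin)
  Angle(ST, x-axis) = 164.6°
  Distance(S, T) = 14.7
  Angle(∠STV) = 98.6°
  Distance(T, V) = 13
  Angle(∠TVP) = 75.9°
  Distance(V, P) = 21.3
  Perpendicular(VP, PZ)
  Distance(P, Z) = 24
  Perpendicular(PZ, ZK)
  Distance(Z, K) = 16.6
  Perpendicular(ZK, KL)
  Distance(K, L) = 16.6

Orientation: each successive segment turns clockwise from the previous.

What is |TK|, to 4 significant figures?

11.49

The perpendicularity gives PZ at right angles to VP, so PZ runs at -110.9°; with |PZ| = 24.0, Z = (-1.296, -13.21). The perpendicularity gives ZK at right angles to PZ, so ZK runs at 159.1°; with |ZK| = 16.6, K = (-16.80, -7.285). Then |TK| = |K − T| = 11.49.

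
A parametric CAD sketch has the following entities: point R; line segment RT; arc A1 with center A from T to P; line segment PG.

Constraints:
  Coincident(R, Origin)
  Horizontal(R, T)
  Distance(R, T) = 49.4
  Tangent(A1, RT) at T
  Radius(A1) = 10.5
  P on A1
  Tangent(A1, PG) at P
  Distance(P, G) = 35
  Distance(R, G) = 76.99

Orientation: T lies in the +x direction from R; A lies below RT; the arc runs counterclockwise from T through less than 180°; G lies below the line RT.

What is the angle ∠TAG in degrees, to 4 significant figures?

158.4°

Checks: |AP| = 10.50 ✓; ∠(AP, PG) = 90.00° ✓; |PG| = 35.00 ✓; |RG| = 76.99 ✓.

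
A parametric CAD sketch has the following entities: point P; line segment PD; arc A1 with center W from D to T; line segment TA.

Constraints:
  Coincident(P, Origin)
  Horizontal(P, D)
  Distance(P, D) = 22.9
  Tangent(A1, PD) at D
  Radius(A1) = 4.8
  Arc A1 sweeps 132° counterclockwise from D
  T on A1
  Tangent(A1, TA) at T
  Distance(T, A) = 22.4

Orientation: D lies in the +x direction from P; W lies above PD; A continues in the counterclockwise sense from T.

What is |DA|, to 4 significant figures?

27.17

On A1, D sits at bearing -90° from W; a 132° counterclockwise sweep puts T at bearing 42°, so T = W + 4.8·(cos 42°, sin 42°) = (26.47, 8.012). A1 meets TA tangentially, so WT is at right angles to TA, so TA runs along (−sin 42°, cos 42°); with |TA| = 22.4, A = (11.48, 24.66). Then |DA| = |A − D| = 27.17.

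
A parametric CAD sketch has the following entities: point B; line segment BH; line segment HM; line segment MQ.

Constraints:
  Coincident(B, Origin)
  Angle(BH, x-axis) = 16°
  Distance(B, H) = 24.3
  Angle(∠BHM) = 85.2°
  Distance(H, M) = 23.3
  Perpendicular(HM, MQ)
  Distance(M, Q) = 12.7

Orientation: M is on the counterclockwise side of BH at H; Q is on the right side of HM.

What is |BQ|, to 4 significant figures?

42.60

B is at the origin; BH runs at 16.0° with length 24.3, so H = 24.3·(cos 16.0°, sin 16.0°) = (23.36, 6.698). ∠BHM = 85.2°, so HM runs at 16.0° + (180° − 85.2°) = 110.8° from the x-axis; with |HM| = 23.3, M = H + 23.3·(cos 110.8°, sin 110.8°) = (15.08, 28.48). HM ⟂ MQ; with |MQ| = 12.7 on the right of HM, Q = M + 12.7·(0.9348, 0.3551) = (26.96, 32.99). Then |BQ| = |Q − B| = 42.60.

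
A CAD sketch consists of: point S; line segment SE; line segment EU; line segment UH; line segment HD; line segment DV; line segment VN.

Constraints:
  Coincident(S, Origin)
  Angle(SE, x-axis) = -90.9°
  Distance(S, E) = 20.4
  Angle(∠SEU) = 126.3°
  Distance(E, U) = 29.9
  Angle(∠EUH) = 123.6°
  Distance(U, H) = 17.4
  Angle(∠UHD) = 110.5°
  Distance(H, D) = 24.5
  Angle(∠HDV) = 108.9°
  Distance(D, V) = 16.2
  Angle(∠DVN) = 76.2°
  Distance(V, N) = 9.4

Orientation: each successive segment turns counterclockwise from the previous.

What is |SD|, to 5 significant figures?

41.318

S is at the origin; SE runs at -90.9° with length 20.4, so E = (-0.32043, -20.397). ∠SEU = 126.3° gives EU at -37.200° from the x-axis; with |EU| = 29.9, U = (23.496, -38.475). ∠EUH = 123.6° gives UH at 19.200° from the x-axis; with |UH| = 17.4, H = (39.928, -32.753). ∠UHD = 110.5° gives HD at 88.700° from the x-axis; with |HD| = 24.5, D = (40.484, -8.2590). Then |SD| = |D − S| = 41.318.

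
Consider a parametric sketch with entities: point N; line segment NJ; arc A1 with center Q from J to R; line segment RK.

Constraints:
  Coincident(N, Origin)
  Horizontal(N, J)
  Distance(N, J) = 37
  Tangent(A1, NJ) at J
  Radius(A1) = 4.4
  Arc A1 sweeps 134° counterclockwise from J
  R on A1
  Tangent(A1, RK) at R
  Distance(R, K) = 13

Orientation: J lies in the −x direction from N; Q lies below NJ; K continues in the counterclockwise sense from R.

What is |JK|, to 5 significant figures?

17.802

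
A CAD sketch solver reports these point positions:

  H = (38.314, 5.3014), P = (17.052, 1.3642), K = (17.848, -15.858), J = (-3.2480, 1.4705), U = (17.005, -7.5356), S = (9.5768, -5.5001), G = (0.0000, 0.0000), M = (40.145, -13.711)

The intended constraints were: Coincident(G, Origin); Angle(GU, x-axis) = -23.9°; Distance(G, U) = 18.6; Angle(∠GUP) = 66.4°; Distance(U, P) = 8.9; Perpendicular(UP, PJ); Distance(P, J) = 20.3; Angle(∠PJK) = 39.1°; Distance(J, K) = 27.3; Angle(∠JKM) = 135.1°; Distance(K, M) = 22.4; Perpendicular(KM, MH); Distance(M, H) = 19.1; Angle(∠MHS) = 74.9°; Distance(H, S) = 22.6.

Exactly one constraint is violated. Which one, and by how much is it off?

Distance(H, S) = 22.6 — off by 8.10.

G = (0.00, 0.00) ✓; GU at -23.90° ✓; |GU| = 18.60 ✓; ∠GUP = 66.40° ✓; |UP| = 8.900 ✓; ∠(UP, PJ) = 90.00° ✓; |PJ| = 20.30 ✓; ∠PJK = 39.10° ✓; |JK| = 27.30 ✓; ∠JKM = 135.1° ✓; |KM| = 22.40 ✓; ∠(KM, MH) = 90.00° ✓; |MH| = 19.10 ✓; ∠MHS = 74.90° ✓; |HS| = 30.70 ✗.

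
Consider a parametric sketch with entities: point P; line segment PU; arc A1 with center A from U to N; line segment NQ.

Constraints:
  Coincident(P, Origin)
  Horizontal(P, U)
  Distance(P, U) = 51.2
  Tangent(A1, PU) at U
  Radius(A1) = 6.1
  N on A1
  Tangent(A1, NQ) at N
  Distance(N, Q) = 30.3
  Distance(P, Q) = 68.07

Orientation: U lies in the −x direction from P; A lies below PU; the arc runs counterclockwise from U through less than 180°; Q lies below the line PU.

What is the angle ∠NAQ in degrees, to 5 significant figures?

78.617°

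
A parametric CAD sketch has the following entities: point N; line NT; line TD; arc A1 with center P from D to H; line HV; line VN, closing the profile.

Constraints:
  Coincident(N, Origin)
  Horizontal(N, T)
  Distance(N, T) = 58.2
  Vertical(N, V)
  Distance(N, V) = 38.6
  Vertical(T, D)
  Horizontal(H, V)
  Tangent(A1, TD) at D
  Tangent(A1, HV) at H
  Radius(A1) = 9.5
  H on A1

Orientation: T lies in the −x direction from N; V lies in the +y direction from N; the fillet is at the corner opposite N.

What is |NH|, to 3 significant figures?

62.1

N is at the origin; N and T share the same y with |NT| = 58.2 and T on the −x side, so T = (-58.2, 0.00). NV is vertical with |NV| = 38.6 and V on the +y side, so V = (0.00, 38.6). The virtual corner opposite N is at (-58.2, 38.6). The tangent condition forces PD to be normal to TD and since A1 is tangent to HV there, PH ⟂ HV, with radius 9.5, so the center P sits 9.5 in from both sides at P = (-48.7, 29.1). That places the tangent points at D = (-58.2, 29.1) on TD and H = (-48.7, 38.6) on HV. Then |NH| = |H − N| = 62.1.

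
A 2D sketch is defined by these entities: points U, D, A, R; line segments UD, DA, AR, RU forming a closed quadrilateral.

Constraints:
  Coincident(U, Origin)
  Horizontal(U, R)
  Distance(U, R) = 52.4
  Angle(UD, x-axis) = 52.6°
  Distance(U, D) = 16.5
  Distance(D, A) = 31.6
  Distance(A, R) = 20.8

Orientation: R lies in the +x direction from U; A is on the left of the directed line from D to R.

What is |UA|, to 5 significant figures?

44.892

U is at the origin; UR is horizontal with |UR| = 52.4 and R in +x, so R = (52.4, 0). UD runs at 52.6° with |UD| = 16.5, so D = (10.022, 13.108). A is determined by |DA| = 31.6 and |AR| = 20.8 together: it lies at the intersection of circle(D, 31.6) and circle(R, 20.8). With |DR| = 44.359, the foot of the radical line on DR is 28.558 from D and the perpendicular offset is √(31.6² − 28.558²) = 13.527. Taking the left-of-DR solution: A = (41.302, 17.592).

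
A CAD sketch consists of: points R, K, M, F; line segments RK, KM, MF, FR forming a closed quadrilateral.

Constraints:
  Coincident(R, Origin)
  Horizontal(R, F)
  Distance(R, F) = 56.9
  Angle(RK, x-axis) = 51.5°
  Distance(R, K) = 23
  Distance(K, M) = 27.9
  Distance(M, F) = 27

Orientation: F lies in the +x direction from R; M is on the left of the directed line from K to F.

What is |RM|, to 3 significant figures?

47.5

Checks: |KM| = 27.90 ✓; |MF| = 27.00 ✓.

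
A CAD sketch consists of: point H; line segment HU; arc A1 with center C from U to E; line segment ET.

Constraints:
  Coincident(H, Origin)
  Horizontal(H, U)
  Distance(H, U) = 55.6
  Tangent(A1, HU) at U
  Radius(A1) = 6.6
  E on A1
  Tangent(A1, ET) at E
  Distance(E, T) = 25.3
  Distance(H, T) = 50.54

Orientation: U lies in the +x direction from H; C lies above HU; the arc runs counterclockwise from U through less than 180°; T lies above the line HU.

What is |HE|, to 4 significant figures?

61.18

Checks: ∠(CU, UH) = 90.00° ✓; |CE| = 6.600 ✓; ∠(CE, ET) = 90.00° ✓; |ET| = 25.30 ✓; |HT| = 50.54 ✓.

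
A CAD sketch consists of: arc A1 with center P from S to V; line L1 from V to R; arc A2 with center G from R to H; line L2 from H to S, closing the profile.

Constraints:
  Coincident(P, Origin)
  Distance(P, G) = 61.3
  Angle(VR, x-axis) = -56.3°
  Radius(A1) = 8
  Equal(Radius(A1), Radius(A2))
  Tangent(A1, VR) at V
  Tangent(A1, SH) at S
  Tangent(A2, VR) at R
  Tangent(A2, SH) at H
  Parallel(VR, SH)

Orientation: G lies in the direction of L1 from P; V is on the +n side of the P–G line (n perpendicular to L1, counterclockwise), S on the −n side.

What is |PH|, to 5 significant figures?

61.820

The slot axis is L1's direction at -56.3°, so u = (cos -56.3°, sin -56.3°) = (0.55484, -0.83195) and n = (−sin -56.3°, cos -56.3°) = (0.83195, 0.55484). P is at the origin and G lies 61.3 along u from P, so G = 61.3·u = (34.012, -50.999). Tangency of A1 to both parallel lines with radius 8.0 puts V and S at P ± 8.0·n: V = (6.6556, 4.4388), S = (-6.6556, -4.4388). Equal radii place R and H the same way about G: R = G + 8.0·n = (40.668, -46.560), H = G − 8.0·n = (27.356, -55.438). Then |PH| = |H − P| = 61.820.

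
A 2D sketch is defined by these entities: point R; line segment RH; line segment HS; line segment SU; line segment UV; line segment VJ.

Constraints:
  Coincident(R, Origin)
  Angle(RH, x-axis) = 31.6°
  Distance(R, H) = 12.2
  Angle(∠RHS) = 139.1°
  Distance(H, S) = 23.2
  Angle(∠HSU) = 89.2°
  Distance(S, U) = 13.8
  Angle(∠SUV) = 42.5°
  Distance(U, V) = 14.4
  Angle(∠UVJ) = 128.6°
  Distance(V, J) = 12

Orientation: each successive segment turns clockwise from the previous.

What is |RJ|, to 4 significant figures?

29.83

R is at the origin; RH runs at 31.6° with length 12.2, so H = (10.39, 6.393). ∠RHS = 139.1° gives HS at -9.300° from the x-axis; with |HS| = 23.2, S = (33.29, 2.643). ∠HSU = 89.2° gives SU at -100.1° from the x-axis; with |SU| = 13.8, U = (30.87, -10.94). ∠SUV = 42.5° gives UV at 122.4° from the x-axis; with |UV| = 14.4, V = (23.15, 1.216). ∠UVJ = 128.6° gives VJ at 71.00° from the x-axis; with |VJ| = 12.0, J = (27.06, 12.56). Then |RJ| = |J − R| = 29.83.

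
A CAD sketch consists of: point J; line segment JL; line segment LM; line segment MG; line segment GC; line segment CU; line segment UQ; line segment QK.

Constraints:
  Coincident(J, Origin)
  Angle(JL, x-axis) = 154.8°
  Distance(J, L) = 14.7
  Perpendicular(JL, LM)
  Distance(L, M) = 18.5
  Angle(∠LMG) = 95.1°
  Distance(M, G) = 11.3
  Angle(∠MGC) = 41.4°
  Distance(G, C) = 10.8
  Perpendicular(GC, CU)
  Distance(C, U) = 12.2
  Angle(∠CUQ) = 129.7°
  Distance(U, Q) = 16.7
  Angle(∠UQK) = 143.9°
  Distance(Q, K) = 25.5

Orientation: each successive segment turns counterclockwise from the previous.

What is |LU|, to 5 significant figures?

20.689

J is at the origin; JL runs at 154.8° with length 14.7, so L = (-13.301, 6.2590). The perpendicularity gives LM at right angles to JL, so LM runs at -115.20°; with |LM| = 18.5, M = (-21.178, -10.480). ∠LMG = 95.1° gives MG at -30.300° from the x-axis; with |MG| = 11.3, G = (-11.422, -16.182). ∠MGC = 41.4° gives GC at 108.30° from the x-axis; with |GC| = 10.8, C = (-14.813, -5.9277). GC is perpendicular to CU, so CU runs at -161.70°; with |CU| = 12.2, U = (-26.396, -9.7584). Then |LU| = |U − L| = 20.689.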